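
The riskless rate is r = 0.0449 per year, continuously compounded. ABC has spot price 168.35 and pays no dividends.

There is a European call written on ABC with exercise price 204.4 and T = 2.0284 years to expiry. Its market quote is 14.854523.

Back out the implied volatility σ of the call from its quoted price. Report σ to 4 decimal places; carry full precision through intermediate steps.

sigma = 0.2276

At σ = 0.2276 the Black–Scholes value reproduces the quote:
σ√T = 0.2276·√2.0284 = 0.324152
d₁ = (ln(S/K) + (r+σ²/2)T) / (σ√T) = (ln(168.35/204.4) + (0.0449+0.2276²/2)·2.0284) / 0.324152 = (-0.194034 + 0.143613) / 0.324152 = -0.155548
d₂ = d₁ − σ√T = -0.155548 − 0.324152 = -0.479700
e^{−rT} = 0.912949
N(d₁) = 0.438195,  N(d₂) = 0.315720
V = S·N(d₁) − K·e^{−rT}·N(d₂) = 73.770077 − 58.915553 = 14.854523 (equal to the quote); since ∂V/∂σ > 0 for all σ, the implied volatility is unique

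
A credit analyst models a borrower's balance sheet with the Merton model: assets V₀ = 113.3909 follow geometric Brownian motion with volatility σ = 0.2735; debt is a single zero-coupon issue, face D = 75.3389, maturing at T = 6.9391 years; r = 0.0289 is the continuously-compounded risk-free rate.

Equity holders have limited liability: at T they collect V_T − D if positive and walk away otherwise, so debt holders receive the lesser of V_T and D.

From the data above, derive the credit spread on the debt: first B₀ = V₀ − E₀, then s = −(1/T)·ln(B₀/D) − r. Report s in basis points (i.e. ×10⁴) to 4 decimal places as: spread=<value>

spread=158.4705

Apply the equity-as-call identities (strike 75.3389, horizon 6.9391 years):
d₁ = [ln(V₀/D) + (r + σ²/2)T] / (σ√T)
   = [ln(113.3909/75.3389) + (0.0289 + 0.5·0.2735²)·6.9391] / (0.2735·√6.9391)
   = [0.408845 + 0.460070] / 0.720458 = 1.206058
d₂ = d₁ − σ√T = 1.206058 − 0.720458 = 0.485600
N(d₁) = 0.886102,  N(d₂) = 0.686374,  e^(−rT) = 0.818289
E₀ = V₀·N(d₁) − D·e^(−rT)·N(d₂)
   = 113.3909·0.886102 − 75.3389·0.818289·0.686374 = 58.161670
B₀ = V₀ − E₀ = 113.3909 − 58.161670 = 55.229230
spread = −(1/T)·ln(B₀/D) − r = −(1/6.9391)·ln(55.229230/75.3389) − 0.0289 = 0.01584705
in basis points: 0.01584705 × 10⁴ = 158.4705 bp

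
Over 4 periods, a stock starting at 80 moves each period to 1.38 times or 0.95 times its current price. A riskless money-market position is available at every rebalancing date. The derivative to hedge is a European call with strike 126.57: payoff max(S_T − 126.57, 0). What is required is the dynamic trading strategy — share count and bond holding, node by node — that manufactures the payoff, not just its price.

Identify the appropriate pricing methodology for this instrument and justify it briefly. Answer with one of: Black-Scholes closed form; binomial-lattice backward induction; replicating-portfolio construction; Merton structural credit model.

framework: replicating-portfolio construction

Key observation: the deliverable is the dynamic trading strategy on the 4-step tree (spot 80, moves 1.38 and 0.95), so the valuation must go through the node-by-node replicating-portfolio solve.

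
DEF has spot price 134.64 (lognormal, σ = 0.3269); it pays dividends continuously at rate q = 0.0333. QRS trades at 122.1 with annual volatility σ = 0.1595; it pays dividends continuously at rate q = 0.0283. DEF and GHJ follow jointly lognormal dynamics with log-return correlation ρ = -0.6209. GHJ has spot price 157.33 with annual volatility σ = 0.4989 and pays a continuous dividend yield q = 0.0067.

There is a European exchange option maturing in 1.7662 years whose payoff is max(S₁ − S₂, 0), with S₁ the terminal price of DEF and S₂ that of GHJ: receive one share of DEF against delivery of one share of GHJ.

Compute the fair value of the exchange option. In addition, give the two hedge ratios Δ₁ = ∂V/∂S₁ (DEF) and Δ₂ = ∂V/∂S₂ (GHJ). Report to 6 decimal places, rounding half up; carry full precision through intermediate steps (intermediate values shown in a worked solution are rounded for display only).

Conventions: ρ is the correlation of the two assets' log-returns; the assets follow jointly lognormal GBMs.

exchange price = 40.484114
Δ1 = 0.579863
Δ2 = -0.238916

σ_eff = √(σ₁² + σ₂² − 2ρσ₁σ₂) = √(0.3269² + 0.4989² − 2·-0.6209·0.3269·0.4989) = 0.747188
d₁ = (ln(S₁/S₂) + (q₂ − q₁ + σ_eff²/2)T) / (σ_eff√T) = (ln(134.64/157.33) + (0.0067 − 0.0333 + 0.279145)·1.7662) / 0.993002 = 0.292350
d₂ = d₁ − σ_eff√T = 0.292350 − 0.993002 = -0.700651
N(d₁) = 0.614991,  N(d₂) = 0.241760
V = S₁·e^{−q₁T}·N(d₁) − S₂·e^{−q₂T}·N(d₂) = 78.072808 − 37.588694 = 40.484114
Key observation: the rate r is irrelevant here: denominating values in GHJ turns the exchange into a ratio option on S₁/S₂, and discounting at r drops out.
Δ₁ = e^{−q₁T}·N(d₁) = 0.579863;  Δ₂ = −e^{−q₂T}·N(d₂) = -0.238916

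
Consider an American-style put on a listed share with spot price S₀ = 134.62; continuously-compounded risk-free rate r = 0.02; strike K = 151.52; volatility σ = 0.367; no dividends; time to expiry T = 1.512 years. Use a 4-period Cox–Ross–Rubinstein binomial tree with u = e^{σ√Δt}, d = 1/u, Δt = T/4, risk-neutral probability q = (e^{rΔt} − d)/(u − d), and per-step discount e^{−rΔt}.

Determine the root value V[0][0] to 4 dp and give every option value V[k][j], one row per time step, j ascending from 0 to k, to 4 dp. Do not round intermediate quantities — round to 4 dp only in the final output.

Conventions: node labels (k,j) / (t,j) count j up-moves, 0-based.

Δt=0.37800  u=1.25312  d=0.79801  q=0.46050  discount=0.99247
step 4 (expiry): payoffs max(K−S,0) = 96.9271 65.7919 16.9000 0.0000 0.0000
k=3: (k=3,j=0): S=68.4116, K−S=83.1084, hold=81.9672 ⇒ V=83.1084 exercise | (k=3,j=1): S=107.4277, K−S=44.0923, hold=42.9511 ⇒ V=44.0923 exercise | (k=3,j=2): S=168.6953, K−S=0.0000, hold=9.0488 ⇒ V=9.0488 continue | (k=3,j=3): S=264.9045, K−S=0.0000, hold=0.0000 ⇒ V=0.0000 continue
k=2: (k=2,j=0): S=85.7281, K−S=65.7919, hold=64.6508 ⇒ V=65.7919 exercise | (k=2,j=1): S=134.6200, K−S=16.9000, hold=27.7441 ⇒ V=27.7441 continue | (k=2,j=2): S=211.3957, K−S=0.0000, hold=4.8451 ⇒ V=4.8451 continue
k=1: (k=1,j=0): S=107.4277, K−S=44.0923, hold=47.9073 ⇒ V=47.9073 continue | (k=1,j=1): S=168.6953, K−S=0.0000, hold=17.0695 ⇒ V=17.0695 continue
k=0: (k=0,j=0): S=134.6200, K−S=16.9000, hold=33.4525 ⇒ V=33.4525 continue

price = 33.4525
tree:
33.4525
47.9073 17.0695
65.7919 27.7441 4.8451
83.1084 44.0923 9.0488 0.0000
96.9271 65.7919 16.9000 0.0000 0.0000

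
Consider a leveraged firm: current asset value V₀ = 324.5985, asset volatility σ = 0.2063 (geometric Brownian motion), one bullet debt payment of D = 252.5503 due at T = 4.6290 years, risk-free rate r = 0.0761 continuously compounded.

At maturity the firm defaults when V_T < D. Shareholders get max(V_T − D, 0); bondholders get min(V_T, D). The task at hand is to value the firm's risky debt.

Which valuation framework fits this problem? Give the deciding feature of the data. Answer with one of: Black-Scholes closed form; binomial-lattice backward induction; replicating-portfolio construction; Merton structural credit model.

Key observation: the question is about default risk generated by asset-value dynamics against a debt face of 252.5503 — the structural framework prices exactly that.

framework: Merton structural credit model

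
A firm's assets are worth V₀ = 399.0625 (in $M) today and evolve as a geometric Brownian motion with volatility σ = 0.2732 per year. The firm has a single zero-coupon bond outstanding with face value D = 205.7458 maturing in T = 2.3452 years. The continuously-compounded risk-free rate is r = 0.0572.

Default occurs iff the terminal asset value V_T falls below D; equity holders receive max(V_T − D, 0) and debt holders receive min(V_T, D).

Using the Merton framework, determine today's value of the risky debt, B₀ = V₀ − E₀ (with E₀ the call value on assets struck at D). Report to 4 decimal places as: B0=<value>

B0=178.7115

Work the structural quantities from V₀ = 399.0625 against face 205.7458:
d₁ = [ln(V₀/D) + (r + σ²/2)T] / (σ√T)
   = [ln(399.0625/205.7458) + (0.0572 + 0.5·0.2732²)·2.3452] / (0.2732·√2.3452)
   = [0.662477 + 0.221666] / 0.418380 = 2.113255
d₂ = d₁ − σ√T = 2.113255 − 0.418380 = 1.694875
N(d₁) = 0.982711,  N(d₂) = 0.954950,  e^(−rT) = 0.874463
E₀ = V₀·N(d₁) − D·e^(−rT)·N(d₂)
   = 399.0625·0.982711 − 205.7458·0.874463·0.954950 = 220.351037
B₀ = V₀ − E₀ = 399.0625 − 220.351037 = 178.711463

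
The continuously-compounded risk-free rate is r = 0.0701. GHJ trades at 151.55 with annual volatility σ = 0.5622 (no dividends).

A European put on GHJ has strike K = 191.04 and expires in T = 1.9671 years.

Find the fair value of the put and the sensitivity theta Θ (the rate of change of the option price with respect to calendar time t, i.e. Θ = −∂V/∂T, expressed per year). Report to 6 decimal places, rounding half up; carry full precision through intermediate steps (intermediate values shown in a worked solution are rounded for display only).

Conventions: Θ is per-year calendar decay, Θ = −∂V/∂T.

price = 56.514558
Θ = -3.545761

σ√T = 0.5622·√1.9671 = 0.788504
d₁ = (ln(S/K) + (r+σ²/2)T) / (σ√T) = (ln(151.55/191.04) + (0.0701+0.5622²/2)·1.9671) / 0.788504 = (-0.231567 + 0.448763) / 0.788504 = 0.275453
d₂ = d₁ − σ√T = 0.275453 − 0.788504 = -0.513051
e^{−rT} = 0.871191
N(−d₁) = 0.391484,  N(−d₂) = 0.696042
Put price V = K·e^{−rT}·N(−d₂) − S·N(−d₁) = 115.843966 − 59.329409 = 56.514558
φ(d₁) = (1/√(2π))·e^{−d₁²/2} = 0.384091
Θ = −S·φ(d₁)·σ/(2√T) + r·K·e^{−rT}·N(−d₂) = −11.666423 + 8.120662 = -3.545761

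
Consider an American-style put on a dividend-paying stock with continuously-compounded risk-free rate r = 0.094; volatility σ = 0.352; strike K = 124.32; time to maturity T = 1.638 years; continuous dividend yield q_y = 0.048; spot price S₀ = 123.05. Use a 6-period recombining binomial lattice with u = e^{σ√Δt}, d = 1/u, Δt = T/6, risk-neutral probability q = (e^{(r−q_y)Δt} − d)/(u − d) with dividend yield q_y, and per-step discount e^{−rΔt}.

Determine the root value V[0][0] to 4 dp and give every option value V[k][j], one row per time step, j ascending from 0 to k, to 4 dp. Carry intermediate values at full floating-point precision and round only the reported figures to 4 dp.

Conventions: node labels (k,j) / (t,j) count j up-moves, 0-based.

price = 17.5925
tree:
17.5925
26.7286 8.9556
39.1410 15.1449 2.9467
53.4507 24.8722 5.7582 0.1575
65.3565 39.1410 11.2444 0.3159 0.0000
75.2621 53.4507 21.9419 0.6334 0.0000 0.0000
83.5036 65.3565 39.1410 1.2700 0.0000 0.0000 0.0000

params: Δt=0.27300 u=1.20192 d=0.83200 q=0.48831 e^(-rΔt)=0.97466
t_6 payoffs: 83.5036 65.3565 39.1410 1.2700 0.0000 0.0000 0.0000
k=5: node(5,0) S=49.0579 payoff=75.2621 vs cont=72.7510 → 75.2621 [stop]  node(5,1) S=70.8693 payoff=53.4507 vs cont=51.2236 → 53.4507 [stop]  node(5,2) S=102.3781 payoff=21.9419 vs cont=20.1250 → 21.9419 [stop]  node(5,3) S=147.8959 payoff=0.0000 vs cont=0.6334 → 0.6334 [wait]  node(5,4) S=213.6511 payoff=0.0000 vs cont=0.0000 → 0.0000 [wait]  node(5,5) S=308.6415 payoff=0.0000 vs cont=0.0000 → 0.0000 [wait]
k=4: node(4,0) S=58.9635 payoff=65.3565 vs cont=62.9744 → 65.3565 [stop]  node(4,1) S=85.1790 payoff=39.1410 vs cont=37.1002 → 39.1410 [stop]  node(4,2) S=123.0500 payoff=1.2700 vs cont=11.2444 → 11.2444 [wait]  node(4,3) S=177.7586 payoff=0.0000 vs cont=0.3159 → 0.3159 [wait]  node(4,4) S=256.7910 payoff=0.0000 vs cont=0.0000 → 0.0000 [wait]
k=3: node(3,0) S=70.8693 payoff=53.4507 vs cont=51.2236 → 53.4507 [stop]  node(3,1) S=102.3781 payoff=21.9419 vs cont=24.8722 → 24.8722 [wait]  node(3,2) S=147.8959 payoff=0.0000 vs cont=5.7582 → 5.7582 [wait]  node(3,3) S=213.6511 payoff=0.0000 vs cont=0.1575 → 0.1575 [wait]
k=2: node(2,0) S=85.1790 payoff=39.1410 vs cont=38.4948 → 39.1410 [stop]  node(2,1) S=123.0500 payoff=1.2700 vs cont=15.1449 → 15.1449 [wait]  node(2,2) S=177.7586 payoff=0.0000 vs cont=2.9467 → 2.9467 [wait]
k=1: node(1,0) S=102.3781 payoff=21.9419 vs cont=26.7286 → 26.7286 [wait]  node(1,1) S=147.8959 payoff=0.0000 vs cont=8.9556 → 8.9556 [wait]
k=0: node(0,0) S=123.0500 payoff=1.2700 vs cont=17.5925 → 17.5925 [wait]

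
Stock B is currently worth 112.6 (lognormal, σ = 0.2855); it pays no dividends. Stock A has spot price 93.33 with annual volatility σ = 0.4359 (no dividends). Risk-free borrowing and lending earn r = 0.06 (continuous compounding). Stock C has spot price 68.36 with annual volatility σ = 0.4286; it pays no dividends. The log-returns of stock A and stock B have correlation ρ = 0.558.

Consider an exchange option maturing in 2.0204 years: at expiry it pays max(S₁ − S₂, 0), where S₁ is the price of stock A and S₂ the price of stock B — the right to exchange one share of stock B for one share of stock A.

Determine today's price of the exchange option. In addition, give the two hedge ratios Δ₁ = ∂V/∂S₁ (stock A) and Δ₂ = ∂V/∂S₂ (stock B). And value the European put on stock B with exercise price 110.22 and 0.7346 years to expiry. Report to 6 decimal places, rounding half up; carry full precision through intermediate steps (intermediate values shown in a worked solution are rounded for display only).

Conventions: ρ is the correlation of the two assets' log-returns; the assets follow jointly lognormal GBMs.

σ_eff = √(σ₁² + σ₂² − 2ρσ₁σ₂) = √(0.4359² + 0.2855² − 2·0.558·0.4359·0.2855) = 0.364189
d₁ = (ln(S₁/S₂) + (q₂ − q₁ + σ_eff²/2)T) / (σ_eff√T) = (ln(93.33/112.6) + (0.0 − 0.0 + 0.066317)·2.0204) / 0.517661 = -0.103763
d₂ = d₁ − σ_eff√T = -0.103763 − 0.517661 = -0.621423
N(d₁) = 0.458679,  N(d₂) = 0.267161
V = S₁·e^{−q₁T}·N(d₁) − S₂·e^{−q₂T}·N(d₂) = 42.808503 − 30.082281 = 12.726221
Δ₁ = e^{−q₁T}·N(d₁) = 0.458679;  Δ₂ = −e^{−q₂T}·N(d₂) = -0.267161
[vanilla: stock B put K=110.22]
σ√T = 0.2855·√0.7346 = 0.244699
d₁ = (ln(S/K) + (r+σ²/2)T) / (σ√T) = (ln(112.6/110.22) + (0.06+0.2855²/2)·0.7346) / 0.244699 = (0.021363 + 0.074015) / 0.244699 = 0.389778
d₂ = d₁ − σ√T = 0.389778 − 0.244699 = 0.145079
e^{−rT} = 0.956881
N(−d₁) = 0.348350,  N(−d₂) = 0.442324
price = K·e^{−rT}·N(−d₂) − S·N(−d₁) = 46.650811 − 39.224265 = 7.426546

exchange price = 12.726221
Δ1 = 0.458679
Δ2 = -0.267161
price(stock B put K=110.22) = 7.426546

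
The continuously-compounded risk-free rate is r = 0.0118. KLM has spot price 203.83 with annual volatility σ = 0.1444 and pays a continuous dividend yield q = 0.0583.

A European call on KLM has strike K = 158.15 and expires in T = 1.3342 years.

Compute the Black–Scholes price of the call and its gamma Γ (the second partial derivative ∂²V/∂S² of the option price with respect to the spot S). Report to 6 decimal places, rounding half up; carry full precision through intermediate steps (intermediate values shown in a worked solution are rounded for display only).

price = 34.669671
Γ = 0.005078

σ√T = 0.1444·√1.3342 = 0.166793
d₁ = (ln(S/K) + (r−q+σ²/2)T) / (σ√T) = (ln(203.83/158.15) + (0.0118−0.0583+0.1444²/2)·1.3342) / 0.166793 = (0.253742 − 0.048130) / 0.166793 = 1.232738
d₂ = d₁ − σ√T = 1.232738 − 0.166793 = 1.065945
e^{−rT} = 0.984380
e^{−qT} = 0.925164
N(d₁) = 0.891163,  N(d₂) = 0.856776
Call price V = S·e^{−qT}·N(d₁) − K·e^{−rT}·N(d₂) = 168.052227 − 133.382556 = 34.669671
φ(d₁) = (1/√(2π))·e^{−d₁²/2} = 0.186605
Γ = e^{−qT}·φ(d₁) / (S·σ·√T) = 0.005078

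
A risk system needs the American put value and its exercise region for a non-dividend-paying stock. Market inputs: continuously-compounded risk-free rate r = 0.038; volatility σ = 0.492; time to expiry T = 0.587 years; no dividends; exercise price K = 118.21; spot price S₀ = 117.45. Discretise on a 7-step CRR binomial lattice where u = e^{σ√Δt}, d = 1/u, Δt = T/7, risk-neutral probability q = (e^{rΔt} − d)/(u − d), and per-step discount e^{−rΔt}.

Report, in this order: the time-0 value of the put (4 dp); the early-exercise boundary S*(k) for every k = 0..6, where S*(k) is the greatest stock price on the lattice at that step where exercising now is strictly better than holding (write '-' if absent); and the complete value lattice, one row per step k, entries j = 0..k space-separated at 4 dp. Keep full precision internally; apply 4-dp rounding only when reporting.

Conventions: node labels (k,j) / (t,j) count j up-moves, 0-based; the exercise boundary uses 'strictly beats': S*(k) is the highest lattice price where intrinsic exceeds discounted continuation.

params: Δt=0.08386 u=1.15312 d=0.86721 q=0.47560 e^(-rΔt)=0.99682
t_7 payoffs: 74.8865 60.6030 41.6105 16.3562 0.0000 0.0000 0.0000 0.0000
t_6: node(6,0) S=49.9574 payoff=68.2526 vs cont=67.8766 → 68.2526 [stop]  node(6,1) S=66.4279 payoff=51.7821 vs cont=51.4060 → 51.7821 [stop]  node(6,2) S=88.3287 payoff=29.8813 vs cont=29.5052 → 29.8813 [stop]  node(6,3) S=117.4500 payoff=0.7600 vs cont=8.5498 → 8.5498 [wait]  node(6,4) S=156.1724 payoff=0.0000 vs cont=0.0000 → 0.0000 [wait]  node(6,5) S=207.6612 payoff=0.0000 vs cont=0.0000 → 0.0000 [wait]  node(6,6) S=276.1256 payoff=0.0000 vs cont=0.0000 → 0.0000 [wait]  ⇒ S*(6)=88.3287
t_5: node(5,0) S=57.6070 payoff=60.6030 vs cont=60.2269 → 60.6030 [stop]  node(5,1) S=76.5995 payoff=41.6105 vs cont=41.2344 → 41.6105 [stop]  node(5,2) S=101.8538 payoff=16.3562 vs cont=19.6732 → 19.6732 [wait]  node(5,3) S=135.4343 payoff=0.0000 vs cont=4.4692 → 4.4692 [wait]  node(5,4) S=180.0859 payoff=0.0000 vs cont=0.0000 → 0.0000 [wait]  node(5,5) S=239.4589 payoff=0.0000 vs cont=0.0000 → 0.0000 [wait]  ⇒ S*(5)=76.5995
t_4: node(4,0) S=66.4279 payoff=51.7821 vs cont=51.4060 → 51.7821 [stop]  node(4,1) S=88.3287 payoff=29.8813 vs cont=31.0778 → 31.0778 [wait]  node(4,2) S=117.4500 payoff=0.7600 vs cont=12.4025 → 12.4025 [wait]  node(4,3) S=156.1724 payoff=0.0000 vs cont=2.3362 → 2.3362 [wait]  node(4,4) S=207.6612 payoff=0.0000 vs cont=0.0000 → 0.0000 [wait]  ⇒ S*(4)=66.4279
t_3: node(3,0) S=76.5995 payoff=41.6105 vs cont=41.8016 → 41.8016 [wait]  node(3,1) S=101.8538 payoff=16.3562 vs cont=22.1251 → 22.1251 [wait]  node(3,2) S=135.4343 payoff=0.0000 vs cont=7.5907 → 7.5907 [wait]  node(3,3) S=180.0859 payoff=0.0000 vs cont=1.2212 → 1.2212 [wait]  ⇒ S*(3)=-
t_2: node(2,0) S=88.3287 payoff=29.8813 vs cont=32.3402 → 32.3402 [wait]  node(2,1) S=117.4500 payoff=0.7600 vs cont=15.1641 → 15.1641 [wait]  node(2,2) S=156.1724 payoff=0.0000 vs cont=4.5468 → 4.5468 [wait]  ⇒ S*(2)=-
t_1: node(1,0) S=101.8538 payoff=16.3562 vs cont=24.0942 → 24.0942 [wait]  node(1,1) S=135.4343 payoff=0.0000 vs cont=10.0823 → 10.0823 [wait]  ⇒ S*(1)=-
t_0: node(0,0) S=117.4500 payoff=0.7600 vs cont=17.3746 → 17.3746 [wait]  ⇒ S*(0)=-

price = 17.3746
boundary = - - - - 66.4279 76.5995 88.3287
tree:
17.3746
24.0942 10.0823
32.3402 15.1641 4.5468
41.8016 22.1251 7.5907 1.2212
51.7821 31.0778 12.4025 2.3362 0.0000
60.6030 41.6105 19.6732 4.4692 0.0000 0.0000
68.2526 51.7821 29.8813 8.5498 0.0000 0.0000 0.0000
74.8865 60.6030 41.6105 16.3562 0.0000 0.0000 0.0000 0.0000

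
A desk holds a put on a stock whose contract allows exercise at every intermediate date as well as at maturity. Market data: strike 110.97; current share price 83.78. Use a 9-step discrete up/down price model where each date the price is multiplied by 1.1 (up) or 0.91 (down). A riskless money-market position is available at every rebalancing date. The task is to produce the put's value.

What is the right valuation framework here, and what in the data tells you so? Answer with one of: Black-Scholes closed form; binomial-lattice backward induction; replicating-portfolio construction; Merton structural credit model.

framework: binomial-lattice backward induction

Key observation: the defining feature is the embedded early-exercise option across 9 discrete dates on the spot-83.78 tree; pricing the strike-110.97 put means working backward with an exercise test at every node.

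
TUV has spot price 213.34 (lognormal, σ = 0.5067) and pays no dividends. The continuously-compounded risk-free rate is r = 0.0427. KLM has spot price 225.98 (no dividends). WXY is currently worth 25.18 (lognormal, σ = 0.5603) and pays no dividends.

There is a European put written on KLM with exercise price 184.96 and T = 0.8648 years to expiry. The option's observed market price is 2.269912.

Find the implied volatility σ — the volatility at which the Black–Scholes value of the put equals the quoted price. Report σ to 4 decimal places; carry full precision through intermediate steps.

sigma = 0.2140

At σ = 0.2140 the Black–Scholes value reproduces the quote:
σ√T = 0.214·√0.8648 = 0.199008
d₁ = (ln(S/K) + (r+σ²/2)T) / (σ√T) = (ln(225.98/184.96) + (0.0427+0.214²/2)·0.8648) / 0.199008 = (0.200307 + 0.056729) / 0.199008 = 1.291583
d₂ = d₁ − σ√T = 1.291583 − 0.199008 = 1.092575
e^{−rT} = 0.963747
N(−d₁) = 0.098251,  N(−d₂) = 0.137290
V = K·e^{−rT}·N(−d₂) − S·N(−d₁) = 24.472612 − 22.202700 = 2.269912 (equal to the quote); since ∂V/∂σ > 0 for all σ, the implied volatility is unique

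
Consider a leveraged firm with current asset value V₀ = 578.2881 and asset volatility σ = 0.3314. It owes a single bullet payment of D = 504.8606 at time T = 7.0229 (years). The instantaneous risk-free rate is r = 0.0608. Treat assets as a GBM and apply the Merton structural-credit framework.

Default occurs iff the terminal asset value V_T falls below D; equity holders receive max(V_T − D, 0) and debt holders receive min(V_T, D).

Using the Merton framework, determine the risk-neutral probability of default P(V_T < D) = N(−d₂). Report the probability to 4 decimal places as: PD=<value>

Equity is a call on the firm's assets struck at D = 504.8606:
d₁ = [ln(V₀/D) + (r + σ²/2)T] / (σ√T)
   = [ln(578.2881/504.8606) + (0.0608 + 0.5·0.3314²)·7.0229] / (0.3314·√7.0229)
   = [0.135790 + 0.812641] / 0.878235 = 1.079928
d₂ = d₁ − σ√T = 1.079928 − 0.878235 = 0.201693
risk-neutral PD = N(−d₂) = N(-0.201693) = 0.420078

PD=0.4201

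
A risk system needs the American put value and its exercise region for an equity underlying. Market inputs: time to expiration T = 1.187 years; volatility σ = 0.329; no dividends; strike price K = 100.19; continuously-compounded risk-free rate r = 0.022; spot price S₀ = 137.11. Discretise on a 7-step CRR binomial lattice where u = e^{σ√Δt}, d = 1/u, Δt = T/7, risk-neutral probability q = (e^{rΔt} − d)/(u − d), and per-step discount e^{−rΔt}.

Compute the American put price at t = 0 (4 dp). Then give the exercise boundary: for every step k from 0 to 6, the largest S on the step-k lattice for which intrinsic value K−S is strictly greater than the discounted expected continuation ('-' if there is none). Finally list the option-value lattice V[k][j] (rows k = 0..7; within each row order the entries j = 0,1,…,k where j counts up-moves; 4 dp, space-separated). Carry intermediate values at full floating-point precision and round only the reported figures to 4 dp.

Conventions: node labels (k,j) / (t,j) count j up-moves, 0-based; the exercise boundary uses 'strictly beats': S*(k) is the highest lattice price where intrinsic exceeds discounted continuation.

Δt=0.16957  u=1.14509  d=0.87330  q=0.47993  discount=0.99628
step 7 (expiry): payoffs max(K−S,0) = 47.0766 30.5466 8.8721 0.0000 0.0000 0.0000 0.0000 0.0000
step 6: (k=6,j=0): S=60.8194, K−S=39.3706, hold=38.9975 ⇒ V=39.3706 exercise | (k=6,j=1): S=79.7476, K−S=20.4424, hold=20.0693 ⇒ V=20.4424 exercise | (k=6,j=2): S=104.5667, K−S=0.0000, hold=4.5969 ⇒ V=4.5969 continue | (k=6,j=3): S=137.1100, K−S=0.0000, hold=0.0000 ⇒ V=0.0000 continue | (k=6,j=4): S=179.7814, K−S=0.0000, hold=0.0000 ⇒ V=0.0000 continue | (k=6,j=5): S=235.7330, K−S=0.0000, hold=0.0000 ⇒ V=0.0000 continue | (k=6,j=6): S=309.0979, K−S=0.0000, hold=0.0000 ⇒ V=0.0000 continue  boundary S*=79.7476
step 5: (k=5,j=0): S=69.6434, K−S=30.5466, hold=30.1735 ⇒ V=30.5466 exercise | (k=5,j=1): S=91.3179, K−S=8.8721, hold=12.7898 ⇒ V=12.7898 continue | (k=5,j=2): S=119.7378, K−S=0.0000, hold=2.3818 ⇒ V=2.3818 continue | (k=5,j=3): S=157.0026, K−S=0.0000, hold=0.0000 ⇒ V=0.0000 continue | (k=5,j=4): S=205.8650, K−S=0.0000, hold=0.0000 ⇒ V=0.0000 continue | (k=5,j=5): S=269.9344, K−S=0.0000, hold=0.0000 ⇒ V=0.0000 continue  boundary S*=69.6434
step 4: (k=4,j=0): S=79.7476, K−S=20.4424, hold=21.9425 ⇒ V=21.9425 continue | (k=4,j=1): S=104.5667, K−S=0.0000, hold=7.7656 ⇒ V=7.7656 continue | (k=4,j=2): S=137.1100, K−S=0.0000, hold=1.2341 ⇒ V=1.2341 continue | (k=4,j=3): S=179.7814, K−S=0.0000, hold=0.0000 ⇒ V=0.0000 continue | (k=4,j=4): S=235.7330, K−S=0.0000, hold=0.0000 ⇒ V=0.0000 continue  boundary S*=-
step 3: (k=3,j=0): S=91.3179, K−S=8.8721, hold=15.0822 ⇒ V=15.0822 continue | (k=3,j=1): S=119.7378, K−S=0.0000, hold=4.6137 ⇒ V=4.6137 continue | (k=3,j=2): S=157.0026, K−S=0.0000, hold=0.6394 ⇒ V=0.6394 continue | (k=3,j=3): S=205.8650, K−S=0.0000, hold=0.0000 ⇒ V=0.0000 continue  boundary S*=-
step 2: (k=2,j=0): S=104.5667, K−S=0.0000, hold=10.0205 ⇒ V=10.0205 continue | (k=2,j=1): S=137.1100, K−S=0.0000, hold=2.6962 ⇒ V=2.6962 continue | (k=2,j=2): S=179.7814, K−S=0.0000, hold=0.3313 ⇒ V=0.3313 continue  boundary S*=-
step 1: (k=1,j=0): S=119.7378, K−S=0.0000, hold=6.4811 ⇒ V=6.4811 continue | (k=1,j=1): S=157.0026, K−S=0.0000, hold=1.5554 ⇒ V=1.5554 continue  boundary S*=-
step 0: (k=0,j=0): S=137.1100, K−S=0.0000, hold=4.1018 ⇒ V=4.1018 continue  boundary S*=-

price = 4.1018
boundary = - - - - - 69.6434 79.7476
tree:
4.1018
6.4811 1.5554
10.0205 2.6962 0.3313
15.0822 4.6137 0.6394 0.0000
21.9425 7.7656 1.2341 0.0000 0.0000
30.5466 12.7898 2.3818 0.0000 0.0000 0.0000
39.3706 20.4424 4.5969 0.0000 0.0000 0.0000 0.0000
47.0766 30.5466 8.8721 0.0000 0.0000 0.0000 0.0000 0.0000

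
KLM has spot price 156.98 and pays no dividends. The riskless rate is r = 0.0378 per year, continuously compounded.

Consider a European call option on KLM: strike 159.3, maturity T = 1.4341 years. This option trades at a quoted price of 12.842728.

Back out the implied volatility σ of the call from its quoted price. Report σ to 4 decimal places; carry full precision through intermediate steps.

At σ = 0.1292 the Black–Scholes value reproduces the quote:
σ√T = 0.1292·√1.4341 = 0.154722
d₁ = (ln(S/K) + (r+σ²/2)T) / (σ√T) = (ln(156.98/159.3) + (0.0378+0.1292²/2)·1.4341) / 0.154722 = (-0.014671 + 0.066178) / 0.154722 = 0.332904
d₂ = d₁ − σ√T = 0.332904 − 0.154722 = 0.178182
e^{−rT} = 0.947234
N(d₁) = 0.630397,  N(d₂) = 0.570710
V = S·N(d₁) − K·e^{−rT}·N(d₂) = 98.959677 − 86.116949 = 12.842728 (matching the quote); vega is positive throughout, so no other σ reproduces this price

sigma = 0.1292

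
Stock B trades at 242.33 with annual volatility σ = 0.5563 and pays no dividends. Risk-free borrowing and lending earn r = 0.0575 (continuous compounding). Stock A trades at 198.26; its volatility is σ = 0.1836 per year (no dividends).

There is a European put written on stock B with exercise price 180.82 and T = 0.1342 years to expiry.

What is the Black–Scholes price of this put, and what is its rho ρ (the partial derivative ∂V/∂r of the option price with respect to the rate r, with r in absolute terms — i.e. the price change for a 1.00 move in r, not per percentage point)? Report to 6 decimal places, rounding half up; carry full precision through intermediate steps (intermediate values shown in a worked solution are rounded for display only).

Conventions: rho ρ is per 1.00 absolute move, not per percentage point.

price = 1.314315
ρ = -2.044802

σ√T = 0.5563·√0.1342 = 0.203791
d₁ = (ln(S/K) + (r+σ²/2)T) / (σ√T) = (ln(242.33/180.82) + (0.0575+0.5563²/2)·0.1342) / 0.203791 = (0.292798 + 0.028482) / 0.203791 = 1.576517
d₂ = d₁ − σ√T = 1.576517 − 0.203791 = 1.372726
e^{−rT} = 0.992313
N(−d₁) = 0.057453,  N(−d₂) = 0.084919
Put price V = K·e^{−rT}·N(−d₂) − S·N(−d₁) = 15.236975 − 13.922660 = 1.314315
ρ = −K·T·e^{−rT}·N(−d₂) = -2.044802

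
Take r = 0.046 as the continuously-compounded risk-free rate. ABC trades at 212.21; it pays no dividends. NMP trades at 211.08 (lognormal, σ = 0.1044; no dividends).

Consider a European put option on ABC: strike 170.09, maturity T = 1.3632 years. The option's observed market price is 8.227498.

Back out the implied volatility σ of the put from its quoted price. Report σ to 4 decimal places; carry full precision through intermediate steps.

At σ = 0.3112 the Black–Scholes value reproduces the quote:
σ√T = 0.3112·√1.3632 = 0.363345
d₁ = (ln(S/K) + (r+σ²/2)T) / (σ√T) = (ln(212.21/170.09) + (0.046+0.3112²/2)·1.3632) / 0.363345 = (0.221249 + 0.128717) / 0.363345 = 0.963177
d₂ = d₁ − σ√T = 0.963177 − 0.363345 = 0.599832
e^{−rT} = 0.939218
N(−d₁) = 0.167729,  N(−d₂) = 0.274309
V = K·e^{−rT}·N(−d₂) − S·N(−d₁) = 43.821345 − 35.593847 = 8.227498 (the quoted price), and the Black–Scholes price is strictly increasing in σ, so σ is unique

sigma = 0.3112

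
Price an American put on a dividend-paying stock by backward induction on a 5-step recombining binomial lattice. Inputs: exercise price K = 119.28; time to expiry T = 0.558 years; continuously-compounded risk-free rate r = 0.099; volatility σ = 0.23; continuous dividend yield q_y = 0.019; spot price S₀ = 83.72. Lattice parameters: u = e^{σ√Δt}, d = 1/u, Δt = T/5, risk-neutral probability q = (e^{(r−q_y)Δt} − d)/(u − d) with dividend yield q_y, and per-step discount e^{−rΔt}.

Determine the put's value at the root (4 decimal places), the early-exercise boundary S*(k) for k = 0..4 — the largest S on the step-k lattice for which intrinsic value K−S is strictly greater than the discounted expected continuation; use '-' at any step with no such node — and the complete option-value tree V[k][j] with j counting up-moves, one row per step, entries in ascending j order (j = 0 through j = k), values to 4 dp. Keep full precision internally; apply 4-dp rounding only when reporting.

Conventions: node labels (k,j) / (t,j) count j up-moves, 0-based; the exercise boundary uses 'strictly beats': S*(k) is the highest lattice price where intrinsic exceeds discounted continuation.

price = 35.5600
boundary = 83.7200 90.4062 97.6264 105.4233 97.6264
tree:
35.5600
41.7517 28.8738
47.4855 35.5600 21.6536
52.7953 41.7517 28.8738 13.8567
57.7123 47.4855 35.5600 21.6536 6.3164
62.2657 52.7953 41.7517 28.8738 13.8567 0.0000

Δt=0.11160, u=1.07986, d=0.92604, q=0.53910, disc=e^(-rΔt)=0.98901
k=5 terminal: V=max(K-S,0) → 62.2657 52.7953 41.7517 28.8738 13.8567 0.0000
k=4: j=0 S=61.5677 intr=57.7123 cont=56.5321 V=57.7123[EX]; j=1 S=71.7945 intr=47.4855 cont=46.3270 V=47.4855[EX]; j=2 S=83.7200 intr=35.5600 cont=34.4267 V=35.5600[EX]; j=3 S=97.6264 intr=21.6536 cont=20.5498 V=21.6536[EX]; j=4 S=113.8428 intr=5.4372 cont=6.3164 V=6.3164[hold]  S*(4)=97.6264
k=3: j=0 S=66.4847 intr=52.7953 cont=51.6255 V=52.7953[EX]; j=1 S=77.5283 intr=41.7517 cont=40.6053 V=41.7517[EX]; j=2 S=90.4062 intr=28.8738 cont=27.7547 V=28.8738[EX]; j=3 S=105.4233 intr=13.8567 cont=13.2382 V=13.8567[EX]  S*(3)=105.4233
k=2: j=0 S=71.7945 intr=47.4855 cont=46.3270 V=47.4855[EX]; j=1 S=83.7200 intr=35.5600 cont=34.4267 V=35.5600[EX]; j=2 S=97.6264 intr=21.6536 cont=20.5498 V=21.6536[EX]  S*(2)=97.6264
k=1: j=0 S=77.5283 intr=41.7517 cont=40.6053 V=41.7517[EX]; j=1 S=90.4062 intr=28.8738 cont=27.7547 V=28.8738[EX]  S*(1)=90.4062
k=0: j=0 S=83.7200 intr=35.5600 cont=34.4267 V=35.5600[EX]  S*(0)=83.7200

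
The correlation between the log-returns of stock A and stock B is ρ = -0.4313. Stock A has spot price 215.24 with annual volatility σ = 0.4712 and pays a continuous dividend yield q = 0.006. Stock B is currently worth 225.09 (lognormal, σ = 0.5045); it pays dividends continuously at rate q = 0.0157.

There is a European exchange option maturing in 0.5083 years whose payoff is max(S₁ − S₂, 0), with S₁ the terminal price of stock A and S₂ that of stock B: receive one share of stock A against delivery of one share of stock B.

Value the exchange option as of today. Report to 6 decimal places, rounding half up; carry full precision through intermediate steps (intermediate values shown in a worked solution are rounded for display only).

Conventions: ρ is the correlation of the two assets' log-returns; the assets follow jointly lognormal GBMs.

exchange price = 46.434173

σ_eff = √(σ₁² + σ₂² − 2ρσ₁σ₂) = √(0.4712² + 0.5045² − 2·-0.4313·0.4712·0.5045) = 0.825595
d₁ = (ln(S₁/S₂) + (q₂ − q₁ + σ_eff²/2)T) / (σ_eff√T) = (ln(215.24/225.09) + (0.0157 − 0.006 + 0.340804)·0.5083) / 0.588609 = 0.226660
d₂ = d₁ − σ_eff√T = 0.226660 − 0.588609 = -0.361949
N(d₁) = 0.589656,  N(d₂) = 0.358695
V = S₁·e^{−q₁T}·N(d₁) − S₂·e^{−q₂T}·N(d₂) = 126.531084 − 80.096911 = 46.434173
Key observation: the rate r is irrelevant here: denominating values in stock B turns the exchange into a ratio option on S₁/S₂, and discounting at r drops out.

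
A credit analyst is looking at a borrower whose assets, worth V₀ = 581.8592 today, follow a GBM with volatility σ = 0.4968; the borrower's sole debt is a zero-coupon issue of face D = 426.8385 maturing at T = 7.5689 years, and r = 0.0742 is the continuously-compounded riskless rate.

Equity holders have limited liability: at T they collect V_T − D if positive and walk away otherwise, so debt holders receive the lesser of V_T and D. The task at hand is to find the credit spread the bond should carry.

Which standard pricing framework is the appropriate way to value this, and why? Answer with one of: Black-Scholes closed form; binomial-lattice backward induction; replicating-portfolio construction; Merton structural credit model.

framework: Merton structural credit model

Key observation: the question is about default risk generated by asset-value dynamics against a debt face of 426.8385 — the structural framework prices exactly that.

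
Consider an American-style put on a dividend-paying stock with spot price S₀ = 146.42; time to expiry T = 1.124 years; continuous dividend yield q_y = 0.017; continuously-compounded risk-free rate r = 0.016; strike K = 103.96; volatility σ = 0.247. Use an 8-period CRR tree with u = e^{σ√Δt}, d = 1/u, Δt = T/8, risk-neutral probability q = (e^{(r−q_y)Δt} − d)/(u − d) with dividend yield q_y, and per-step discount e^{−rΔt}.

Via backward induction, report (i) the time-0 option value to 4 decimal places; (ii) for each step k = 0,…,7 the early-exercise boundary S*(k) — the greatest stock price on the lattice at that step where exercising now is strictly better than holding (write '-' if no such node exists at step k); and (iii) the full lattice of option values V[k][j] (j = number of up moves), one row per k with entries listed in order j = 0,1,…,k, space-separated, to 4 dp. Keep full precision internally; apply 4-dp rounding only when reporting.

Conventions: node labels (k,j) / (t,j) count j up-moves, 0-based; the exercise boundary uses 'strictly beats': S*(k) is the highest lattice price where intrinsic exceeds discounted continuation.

params: Δt=0.14050 u=1.09701 d=0.91157 q=0.47611 e^(-rΔt)=0.99775
t_8 payoffs: 34.1478 19.9466 2.8566 0.0000 0.0000 0.0000 0.0000 0.0000 0.0000
t_7: node(7,0) S=76.5843 payoff=27.3757 vs cont=27.3249 → 27.3757 [stop]  node(7,1) S=92.1631 payoff=11.7969 vs cont=11.7833 → 11.7969 [stop]  node(7,2) S=110.9110 payoff=0.0000 vs cont=1.4932 → 1.4932 [wait]  node(7,3) S=133.4725 payoff=0.0000 vs cont=0.0000 → 0.0000 [wait]  node(7,4) S=160.6235 payoff=0.0000 vs cont=0.0000 → 0.0000 [wait]  node(7,5) S=193.2975 payoff=0.0000 vs cont=0.0000 → 0.0000 [wait]  node(7,6) S=232.6182 payoff=0.0000 vs cont=0.0000 → 0.0000 [wait]  node(7,7) S=279.9374 payoff=0.0000 vs cont=0.0000 → 0.0000 [wait]  ⇒ S*(7)=92.1631
t_6: node(6,0) S=84.0134 payoff=19.9466 vs cont=19.9136 → 19.9466 [stop]  node(6,1) S=101.1034 payoff=2.8566 vs cont=6.8757 → 6.8757 [wait]  node(6,2) S=121.6699 payoff=0.0000 vs cont=0.7805 → 0.7805 [wait]  node(6,3) S=146.4200 payoff=0.0000 vs cont=0.0000 → 0.0000 [wait]  node(6,4) S=176.2048 payoff=0.0000 vs cont=0.0000 → 0.0000 [wait]  node(6,5) S=212.0484 payoff=0.0000 vs cont=0.0000 → 0.0000 [wait]  node(6,6) S=255.1833 payoff=0.0000 vs cont=0.0000 → 0.0000 [wait]  ⇒ S*(6)=84.0134
t_5: node(5,0) S=92.1631 payoff=11.7969 vs cont=13.6925 → 13.6925 [wait]  node(5,1) S=110.9110 payoff=0.0000 vs cont=3.9648 → 3.9648 [wait]  node(5,2) S=133.4725 payoff=0.0000 vs cont=0.4080 → 0.4080 [wait]  node(5,3) S=160.6235 payoff=0.0000 vs cont=0.0000 → 0.0000 [wait]  node(5,4) S=193.2975 payoff=0.0000 vs cont=0.0000 → 0.0000 [wait]  node(5,5) S=232.6182 payoff=0.0000 vs cont=0.0000 → 0.0000 [wait]  ⇒ S*(5)=-
t_4: node(4,0) S=101.1034 payoff=2.8566 vs cont=9.0407 → 9.0407 [wait]  node(4,1) S=121.6699 payoff=0.0000 vs cont=2.2662 → 2.2662 [wait]  node(4,2) S=146.4200 payoff=0.0000 vs cont=0.2133 → 0.2133 [wait]  node(4,3) S=176.2048 payoff=0.0000 vs cont=0.0000 → 0.0000 [wait]  node(4,4) S=212.0484 payoff=0.0000 vs cont=0.0000 → 0.0000 [wait]  ⇒ S*(4)=-
t_3: node(3,0) S=110.9110 payoff=0.0000 vs cont=5.8022 → 5.8022 [wait]  node(3,1) S=133.4725 payoff=0.0000 vs cont=1.2859 → 1.2859 [wait]  node(3,2) S=160.6235 payoff=0.0000 vs cont=0.1115 → 0.1115 [wait]  node(3,3) S=193.2975 payoff=0.0000 vs cont=0.0000 → 0.0000 [wait]  ⇒ S*(3)=-
t_2: node(2,0) S=121.6699 payoff=0.0000 vs cont=3.6437 → 3.6437 [wait]  node(2,1) S=146.4200 payoff=0.0000 vs cont=0.7251 → 0.7251 [wait]  node(2,2) S=176.2048 payoff=0.0000 vs cont=0.0583 → 0.0583 [wait]  ⇒ S*(2)=-
t_1: node(1,0) S=133.4725 payoff=0.0000 vs cont=2.2491 → 2.2491 [wait]  node(1,1) S=160.6235 payoff=0.0000 vs cont=0.4067 → 0.4067 [wait]  ⇒ S*(1)=-
t_0: node(0,0) S=146.4200 payoff=0.0000 vs cont=1.3688 → 1.3688 [wait]  ⇒ S*(0)=-

price = 1.3688
boundary = - - - - - - 84.0134 92.1631
tree:
1.3688
2.2491 0.4067
3.6437 0.7251 0.0583
5.8022 1.2859 0.1115 0.0000
9.0407 2.2662 0.2133 0.0000 0.0000
13.6925 3.9648 0.4080 0.0000 0.0000 0.0000
19.9466 6.8757 0.7805 0.0000 0.0000 0.0000 0.0000
27.3757 11.7969 1.4932 0.0000 0.0000 0.0000 0.0000 0.0000
34.1478 19.9466 2.8566 0.0000 0.0000 0.0000 0.0000 0.0000 0.0000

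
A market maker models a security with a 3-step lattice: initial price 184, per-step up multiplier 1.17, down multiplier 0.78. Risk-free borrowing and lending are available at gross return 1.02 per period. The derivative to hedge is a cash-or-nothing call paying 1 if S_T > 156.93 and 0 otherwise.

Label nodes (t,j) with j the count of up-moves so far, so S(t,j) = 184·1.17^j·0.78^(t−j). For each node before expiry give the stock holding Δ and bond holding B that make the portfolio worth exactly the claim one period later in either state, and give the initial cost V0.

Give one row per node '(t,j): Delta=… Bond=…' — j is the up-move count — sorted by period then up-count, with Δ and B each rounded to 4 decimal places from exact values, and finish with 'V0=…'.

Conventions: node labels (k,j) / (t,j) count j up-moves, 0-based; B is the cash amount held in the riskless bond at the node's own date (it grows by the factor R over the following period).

Under the risk-neutral measure, an up-move has probability p* = (R−d)/(u−d) = 0.6154 and values discount at R = 1.02.
At maturity the claim pays: V(3,0)=0.0000, V(3,1)=0.0000, V(3,2)=1.0000, V(3,3)=1.0000
Node (2,0) S=111.9456: V=(p*·0.0000+(1−p*)·0.0000)/1.02=0.0000; Δ=(0.0000−0.0000)/(130.9764−87.3176)=0.0000; B=V−Δ·S=0.0000
Node (2,1) S=167.9184: V=(p*·1.0000+(1−p*)·0.0000)/1.02=0.6033; Δ=(1.0000−0.0000)/(196.4645−130.9764)=0.0153; B=V−Δ·S=-1.9608
Node (2,2) S=251.8776: V=(p*·1.0000+(1−p*)·1.0000)/1.02=0.9804; Δ=(1.0000−1.0000)/(294.6968−196.4645)=0.0000; B=V−Δ·S=0.9804
Node (1,0) S=143.5200: V=(p*·0.6033+(1−p*)·0.0000)/1.02=0.3640; Δ=(0.6033−0.0000)/(167.9184−111.9456)=0.0108; B=V−Δ·S=-1.1830
Node (1,1) S=215.2800: V=(p*·0.9804+(1−p*)·0.6033)/1.02=0.8190; Δ=(0.9804−0.6033)/(251.8776−167.9184)=0.0045; B=V−Δ·S=-0.1479
Node (0,0) S=184.0000: V=(p*·0.8190+(1−p*)·0.3640)/1.02=0.6314; Δ=(0.8190−0.3640)/(215.2800−143.5200)=0.0063; B=V−Δ·S=-0.5353
Sanity check at the root: Δ(0,0)·S0 + B(0,0) reproduces V0 = 0.6314.

(0,0): Delta=0.0063 Bond=-0.5353
(1,0): Delta=0.0108 Bond=-1.1830
(1,1): Delta=0.0045 Bond=-0.1479
(2,0): Delta=0.0000 Bond=0.0000
(2,1): Delta=0.0153 Bond=-1.9608
(2,2): Delta=0.0000 Bond=0.9804
V0=0.6314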